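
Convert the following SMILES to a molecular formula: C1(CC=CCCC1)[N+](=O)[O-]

C7H11NO2

Heavy atoms from the SMILES: 7 C, 1 N, 2 O.
Implicit hydrogens by atom environment:
  4 × C: 2 H each → 8
  3 × C: 1 H each → 3
  1 × N (charge +1): no H
  1 × O: no H
  1 × O (charge -1): no H
  Total hydrogens = 11.
Molecular formula: C7H11NO2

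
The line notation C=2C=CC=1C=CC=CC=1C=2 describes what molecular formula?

Heavy atoms from the SMILES: 10 C.
Implicit hydrogens by atom environment:
  8 × C (aromatic): 1 H each → 8
  2 × C (aromatic): no H
  Total hydrogens = 8.
Molecular formula: C10H8

C10H8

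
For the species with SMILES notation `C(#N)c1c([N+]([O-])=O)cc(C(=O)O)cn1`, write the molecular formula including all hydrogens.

Heavy atoms from the SMILES: 7 C, 3 N, 4 O.
Implicit hydrogens by atom environment:
  3 × C (aromatic): no H
  2 × C (aromatic): 1 H each → 2
  2 × C: no H
  2 × O: no H
  1 × N (aromatic): no H
  1 × N (charge +1): no H
  1 × N: no H
  1 × O: 1 H
  1 × O (charge -1): no H
  Total hydrogens = 3.
Molecular formula: C7H3N3O4

C7H3N3O4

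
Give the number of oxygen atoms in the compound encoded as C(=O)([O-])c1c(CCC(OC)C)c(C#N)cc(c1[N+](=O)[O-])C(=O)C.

The symbol for oxygen appears 6 times in the SMILES.

6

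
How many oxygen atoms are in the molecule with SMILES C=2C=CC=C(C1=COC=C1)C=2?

The symbol for oxygen appears 1 time in the SMILES.

1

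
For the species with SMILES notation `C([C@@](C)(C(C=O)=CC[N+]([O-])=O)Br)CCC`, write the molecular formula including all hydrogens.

C10H16BrNO3

Heavy atoms from the SMILES: 1 Br, 10 C, 1 N, 3 O.
Implicit hydrogens by atom environment:
  4 × C: 2 H each → 8
  2 × C: 3 H each → 6
  2 × C: 1 H each → 2
  2 × C: no H
  2 × O: no H
  1 × Br: no H
  1 × N (charge +1): no H
  1 × O (charge -1): no H
  Total hydrogens = 16.
Molecular formula: C10H16BrNO3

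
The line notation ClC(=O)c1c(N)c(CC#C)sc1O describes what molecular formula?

Heavy atoms from the SMILES: 8 C, 1 Cl, 1 N, 2 O, 1 S.
Implicit hydrogens by atom environment:
  4 × C (aromatic): no H
  2 × C: no H
  1 × C: 2 H
  1 × C: 1 H
  1 × Cl: no H
  1 × N: 2 H
  1 × O: 1 H
  1 × O: no H
  1 × S (aromatic): no H
  Total hydrogens = 6.
Molecular formula: C8H6ClNO2S

C8H6ClNO2S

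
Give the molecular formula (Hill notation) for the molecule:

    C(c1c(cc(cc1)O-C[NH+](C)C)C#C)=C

C13H16NO+

Heavy atoms from the SMILES: 13 C, 1 N, 1 O.
Implicit hydrogens by atom environment:
  3 × C (aromatic): 1 H each → 3
  3 × C (aromatic): no H
  2 × C: 3 H each → 6
  2 × C: 2 H each → 4
  2 × C: 1 H each → 2
  1 × C: no H
  1 × N (charge +1): 1 H
  1 × O: no H
  Total hydrogens = 16.
Net charge +1.
Molecular formula: C13H16NO+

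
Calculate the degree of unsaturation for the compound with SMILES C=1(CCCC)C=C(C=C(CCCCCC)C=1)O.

4

Molecular formula from the SMILES: C16H26O.
DoU = (2C + 2 + N − H − X)/2 = (2·16 + 2 + 0 − 26 − 0)/2 = 8/2 = 4.
(Structurally: 1 ring(s) + 3 π bond(s) = 4.)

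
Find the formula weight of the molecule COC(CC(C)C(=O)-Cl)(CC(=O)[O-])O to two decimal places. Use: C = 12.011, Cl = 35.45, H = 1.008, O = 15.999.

223.63

Molecular formula: C8H12ClO5-.
M = 8×12.011 + 1×35.45 + 12×1.008 + 5×15.999 = 223.63 g/mol.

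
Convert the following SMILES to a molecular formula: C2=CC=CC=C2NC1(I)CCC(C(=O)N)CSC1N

Heavy atoms from the SMILES: 13 C, 1 I, 3 N, 1 O, 1 S.
Implicit hydrogens by atom environment:
  5 × C (aromatic): 1 H each → 5
  3 × C: 2 H each → 6
  2 × C: 1 H each → 2
  2 × C: no H
  2 × N: 2 H each → 4
  1 × C (aromatic): no H
  1 × I: no H
  1 × N: 1 H
  1 × O: no H
  1 × S: no H
  Total hydrogens = 18.
Molecular formula: C13H18IN3OS

C13H18IN3OS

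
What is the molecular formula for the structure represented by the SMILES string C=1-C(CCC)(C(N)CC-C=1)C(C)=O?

Heavy atoms from the SMILES: 11 C, 1 N, 1 O.
Implicit hydrogens by atom environment:
  4 × C: 2 H each → 8
  3 × C: 1 H each → 3
  2 × C: 3 H each → 6
  2 × C: no H
  1 × N: 2 H
  1 × O: no H
  Total hydrogens = 19.
Molecular formula: C11H19NO

C11H19NO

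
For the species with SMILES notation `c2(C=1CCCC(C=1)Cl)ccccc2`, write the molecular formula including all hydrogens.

C12H13Cl

Heavy atoms from the SMILES: 12 C, 1 Cl.
Implicit hydrogens by atom environment:
  5 × C (aromatic): 1 H each → 5
  3 × C: 2 H each → 6
  2 × C: 1 H each → 2
  1 × C: no H
  1 × C (aromatic): no H
  1 × Cl: no H
  Total hydrogens = 13.
Molecular formula: C12H13Cl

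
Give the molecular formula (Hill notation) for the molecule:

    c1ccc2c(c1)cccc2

Heavy atoms from the SMILES: 10 C.
Implicit hydrogens by atom environment:
  8 × C (aromatic): 1 H each → 8
  2 × C (aromatic): no H
  Total hydrogens = 8.
Molecular formula: C10H8

C10H8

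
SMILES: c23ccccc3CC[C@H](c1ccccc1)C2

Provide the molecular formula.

Heavy atoms from the SMILES: 16 C.
Implicit hydrogens by atom environment:
  9 × C (aromatic): 1 H each → 9
  3 × C: 2 H each → 6
  3 × C (aromatic): no H
  1 × C: 1 H
  Total hydrogens = 16.
Molecular formula: C16H16

C16H16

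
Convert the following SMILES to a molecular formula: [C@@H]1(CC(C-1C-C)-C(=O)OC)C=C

C10H16O2

Heavy atoms from the SMILES: 10 C, 2 O.
Implicit hydrogens by atom environment:
  4 × C: 1 H each → 4
  3 × C: 2 H each → 6
  2 × C: 3 H each → 6
  2 × O: no H
  1 × C: no H
  Total hydrogens = 16.
Molecular formula: C10H16O2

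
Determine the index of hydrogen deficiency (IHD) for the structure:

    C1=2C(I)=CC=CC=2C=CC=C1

7

Molecular formula from the SMILES: C10H7I.
DoU = (2C + 2 + N − H − X)/2 = (2·10 + 2 + 0 − 7 − 1)/2 = 14/2 = 7.
(Structurally: 2 ring(s) + 5 π bond(s) = 7.)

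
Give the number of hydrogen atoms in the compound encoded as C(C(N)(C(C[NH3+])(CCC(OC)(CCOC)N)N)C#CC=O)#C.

Hydrogens are implicit in SMILES; fill each atom to its normal valence:
  6 × C: no H
  5 × C: 2 H each → 10
  3 × N: 2 H each → 6
  3 × O: no H
  2 × C: 3 H each → 6
  2 × C: 1 H each → 2
  1 × N (charge +1): 3 H
  Total hydrogens = 27.

27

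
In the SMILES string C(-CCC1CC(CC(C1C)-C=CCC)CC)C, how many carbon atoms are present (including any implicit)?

17

The symbol for carbon appears 17 times in the SMILES.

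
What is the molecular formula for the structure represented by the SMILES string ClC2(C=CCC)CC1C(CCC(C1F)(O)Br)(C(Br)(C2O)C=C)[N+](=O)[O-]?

C16H21Br2ClFNO4

Heavy atoms from the SMILES: 2 Br, 16 C, 1 Cl, 1 F, 1 N, 4 O.
Implicit hydrogens by atom environment:
  6 × C: 1 H each → 6
  5 × C: 2 H each → 10
  4 × C: no H
  2 × Br: no H
  2 × O: 1 H each → 2
  1 × C: 3 H
  1 × Cl: no H
  1 × F: no H
  1 × N (charge +1): no H
  1 × O: no H
  1 × O (charge -1): no H
  Total hydrogens = 21.
Molecular formula: C16H21Br2ClFNO4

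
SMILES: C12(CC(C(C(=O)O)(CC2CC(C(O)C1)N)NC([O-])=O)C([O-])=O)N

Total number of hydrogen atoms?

Hydrogens are implicit in SMILES; fill each atom to its normal valence:
  5 × C: no H
  4 × C: 2 H each → 8
  4 × C: 1 H each → 4
  3 × O: no H
  2 × N: 2 H each → 4
  2 × O: 1 H each → 2
  2 × O (charge -1): no H
  1 × N: 1 H
  Total hydrogens = 19.

19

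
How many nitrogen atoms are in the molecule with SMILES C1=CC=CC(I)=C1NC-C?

1

The symbol for nitrogen appears 1 time in the SMILES.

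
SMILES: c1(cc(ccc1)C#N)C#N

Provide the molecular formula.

Heavy atoms from the SMILES: 8 C, 2 N.
Implicit hydrogens by atom environment:
  4 × C (aromatic): 1 H each → 4
  2 × C (aromatic): no H
  2 × C: no H
  2 × N: no H
  Total hydrogens = 4.
Molecular formula: C8H4N2

C8H4N2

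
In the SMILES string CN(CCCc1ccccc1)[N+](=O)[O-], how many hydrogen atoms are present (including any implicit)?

14

Hydrogens are implicit in SMILES; fill each atom to its normal valence:
  5 × C (aromatic): 1 H each → 5
  3 × C: 2 H each → 6
  1 × C: 3 H
  1 × C (aromatic): no H
  1 × N: no H
  1 × N (charge +1): no H
  1 × O: no H
  1 × O (charge -1): no H
  Total hydrogens = 14.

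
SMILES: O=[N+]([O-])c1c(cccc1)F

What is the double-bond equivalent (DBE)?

5

Molecular formula from the SMILES: C6H4FNO2.
DoU = (2C + 2 + N − H − X)/2 = (2·6 + 2 + 1 − 4 − 1)/2 = 10/2 = 5.
(Structurally: 1 ring(s) + 4 π bond(s) = 5.)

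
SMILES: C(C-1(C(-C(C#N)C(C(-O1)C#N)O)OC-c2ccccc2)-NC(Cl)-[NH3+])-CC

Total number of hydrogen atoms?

Hydrogens are implicit in SMILES; fill each atom to its normal valence:
  5 × C: 1 H each → 5
  5 × C (aromatic): 1 H each → 5
  3 × C: 2 H each → 6
  3 × C: no H
  2 × N: no H
  2 × O: no H
  1 × C: 3 H
  1 × C (aromatic): no H
  1 × Cl: no H
  1 × N (charge +1): 3 H
  1 × N: 1 H
  1 × O: 1 H
  Total hydrogens = 24.

24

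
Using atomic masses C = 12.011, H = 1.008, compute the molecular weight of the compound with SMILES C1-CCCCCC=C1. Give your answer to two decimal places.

Molecular formula: C8H14.
M = 8×12.011 + 14×1.008 = 110.20 g/mol.

110.20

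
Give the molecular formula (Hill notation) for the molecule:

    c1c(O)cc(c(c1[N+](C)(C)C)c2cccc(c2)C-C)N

C17H23N2O+

Heavy atoms from the SMILES: 17 C, 2 N, 1 O.
Implicit hydrogens by atom environment:
  6 × C (aromatic): 1 H each → 6
  6 × C (aromatic): no H
  4 × C: 3 H each → 12
  1 × C: 2 H
  1 × N: 2 H
  1 × N (charge +1): no H
  1 × O: 1 H
  Total hydrogens = 23.
Net charge +1.
Molecular formula: C17H23N2O+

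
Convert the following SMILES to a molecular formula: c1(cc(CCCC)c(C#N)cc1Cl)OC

Heavy atoms from the SMILES: 12 C, 1 Cl, 1 N, 1 O.
Implicit hydrogens by atom environment:
  4 × C (aromatic): no H
  3 × C: 2 H each → 6
  2 × C: 3 H each → 6
  2 × C (aromatic): 1 H each → 2
  1 × C: no H
  1 × Cl: no H
  1 × N: no H
  1 × O: no H
  Total hydrogens = 14.
Molecular formula: C12H14ClNO

C12H14ClNO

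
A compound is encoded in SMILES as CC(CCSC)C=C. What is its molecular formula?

C7H14S

Heavy atoms from the SMILES: 7 C, 1 S.
Implicit hydrogens by atom environment:
  3 × C: 2 H each → 6
  2 × C: 3 H each → 6
  2 × C: 1 H each → 2
  1 × S: no H
  Total hydrogens = 14.
Molecular formula: C7H14S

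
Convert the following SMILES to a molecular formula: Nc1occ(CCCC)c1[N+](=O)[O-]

C8H12N2O3

Heavy atoms from the SMILES: 8 C, 2 N, 3 O.
Implicit hydrogens by atom environment:
  3 × C: 2 H each → 6
  3 × C (aromatic): no H
  1 × C: 3 H
  1 × C (aromatic): 1 H
  1 × N: 2 H
  1 × N (charge +1): no H
  1 × O (aromatic): no H
  1 × O: no H
  1 × O (charge -1): no H
  Total hydrogens = 12.
Molecular formula: C8H12N2O3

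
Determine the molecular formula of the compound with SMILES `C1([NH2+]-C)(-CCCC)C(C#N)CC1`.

Heavy atoms from the SMILES: 10 C, 2 N.
Implicit hydrogens by atom environment:
  5 × C: 2 H each → 10
  2 × C: 3 H each → 6
  2 × C: no H
  1 × C: 1 H
  1 × N (charge +1): 2 H
  1 × N: no H
  Total hydrogens = 19.
Net charge +1.
Molecular formula: C10H19N2+

C10H19N2+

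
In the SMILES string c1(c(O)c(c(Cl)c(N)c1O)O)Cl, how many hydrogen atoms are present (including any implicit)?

5

Hydrogens are implicit in SMILES; fill each atom to its normal valence:
  6 × C (aromatic): no H
  3 × O: 1 H each → 3
  2 × Cl: no H
  1 × N: 2 H
  Total hydrogens = 5.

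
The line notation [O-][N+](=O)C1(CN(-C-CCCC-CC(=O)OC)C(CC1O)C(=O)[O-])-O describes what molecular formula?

Heavy atoms from the SMILES: 14 C, 2 N, 8 O.
Implicit hydrogens by atom environment:
  8 × C: 2 H each → 16
  4 × O: no H
  3 × C: no H
  2 × C: 1 H each → 2
  2 × O: 1 H each → 2
  2 × O (charge -1): no H
  1 × C: 3 H
  1 × N: no H
  1 × N (charge +1): no H
  Total hydrogens = 23.
Net charge -1.
Molecular formula: C14H23N2O8-

C14H23N2O8-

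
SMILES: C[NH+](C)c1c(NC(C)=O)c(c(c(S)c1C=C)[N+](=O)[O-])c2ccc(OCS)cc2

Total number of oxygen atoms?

The symbol for oxygen appears 4 times in the SMILES.

4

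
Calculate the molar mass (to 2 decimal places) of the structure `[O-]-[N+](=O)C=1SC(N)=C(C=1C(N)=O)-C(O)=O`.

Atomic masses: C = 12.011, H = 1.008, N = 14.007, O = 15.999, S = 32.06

231.18

Molecular formula: C6H5N3O5S.
M = 6×12.011 + 5×1.008 + 3×14.007 + 5×15.999 + 1×32.06 = 231.18 g/mol.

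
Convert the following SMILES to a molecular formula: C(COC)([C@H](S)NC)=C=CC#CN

Heavy atoms from the SMILES: 9 C, 2 N, 1 O, 1 S.
Implicit hydrogens by atom environment:
  4 × C: no H
  2 × C: 3 H each → 6
  2 × C: 1 H each → 2
  1 × C: 2 H
  1 × N: 2 H
  1 × N: 1 H
  1 × O: no H
  1 × S: 1 H
  Total hydrogens = 14.
Molecular formula: C9H14N2OS

C9H14N2OS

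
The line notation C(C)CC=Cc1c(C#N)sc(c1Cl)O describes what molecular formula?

Heavy atoms from the SMILES: 10 C, 1 Cl, 1 N, 1 O, 1 S.
Implicit hydrogens by atom environment:
  4 × C (aromatic): no H
  2 × C: 2 H each → 4
  2 × C: 1 H each → 2
  1 × C: 3 H
  1 × C: no H
  1 × Cl: no H
  1 × N: no H
  1 × O: 1 H
  1 × S (aromatic): no H
  Total hydrogens = 10.
Molecular formula: C10H10ClNOS

C10H10ClNOS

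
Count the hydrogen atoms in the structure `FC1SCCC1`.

Hydrogens are implicit in SMILES; fill each atom to its normal valence:
  3 × C: 2 H each → 6
  1 × C: 1 H
  1 × F: no H
  1 × S: no H
  Total hydrogens = 7.

7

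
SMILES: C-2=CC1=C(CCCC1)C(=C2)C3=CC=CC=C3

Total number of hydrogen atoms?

Hydrogens are implicit in SMILES; fill each atom to its normal valence:
  8 × C (aromatic): 1 H each → 8
  4 × C: 2 H each → 8
  4 × C (aromatic): no H
  Total hydrogens = 16.

16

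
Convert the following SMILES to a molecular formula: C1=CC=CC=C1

C6H6

Heavy atoms from the SMILES: 6 C.
Implicit hydrogens by atom environment:
  6 × C (aromatic): 1 H each → 6
  Total hydrogens = 6.
Molecular formula: C6H6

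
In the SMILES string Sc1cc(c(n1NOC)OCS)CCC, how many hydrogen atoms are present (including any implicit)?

16

Hydrogens are implicit in SMILES; fill each atom to its normal valence:
  3 × C: 2 H each → 6
  3 × C (aromatic): no H
  2 × C: 3 H each → 6
  2 × O: no H
  2 × S: 1 H each → 2
  1 × C (aromatic): 1 H
  1 × N: 1 H
  1 × N (aromatic): no H
  Total hydrogens = 16.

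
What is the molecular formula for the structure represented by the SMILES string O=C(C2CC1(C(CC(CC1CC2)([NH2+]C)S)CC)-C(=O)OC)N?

Heavy atoms from the SMILES: 16 C, 2 N, 3 O, 1 S.
Implicit hydrogens by atom environment:
  6 × C: 2 H each → 12
  4 × C: no H
  3 × C: 3 H each → 9
  3 × C: 1 H each → 3
  3 × O: no H
  1 × N (charge +1): 2 H
  1 × N: 2 H
  1 × S: 1 H
  Total hydrogens = 29.
Net charge +1.
Molecular formula: C16H29N2O3S+

C16H29N2O3S+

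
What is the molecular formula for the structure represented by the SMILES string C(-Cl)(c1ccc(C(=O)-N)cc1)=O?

C8H6ClNO2

Heavy atoms from the SMILES: 8 C, 1 Cl, 1 N, 2 O.
Implicit hydrogens by atom environment:
  4 × C (aromatic): 1 H each → 4
  2 × C (aromatic): no H
  2 × C: no H
  2 × O: no H
  1 × Cl: no H
  1 × N: 2 H
  Total hydrogens = 6.
Molecular formula: C8H6ClNO2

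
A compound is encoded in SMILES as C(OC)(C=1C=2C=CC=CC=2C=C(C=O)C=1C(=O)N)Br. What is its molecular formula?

Heavy atoms from the SMILES: 1 Br, 14 C, 1 N, 3 O.
Implicit hydrogens by atom environment:
  5 × C (aromatic): 1 H each → 5
  5 × C (aromatic): no H
  3 × O: no H
  2 × C: 1 H each → 2
  1 × Br: no H
  1 × C: 3 H
  1 × C: no H
  1 × N: 2 H
  Total hydrogens = 12.
Molecular formula: C14H12BrNO3

C14H12BrNO3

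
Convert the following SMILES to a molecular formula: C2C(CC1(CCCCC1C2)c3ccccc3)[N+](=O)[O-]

C16H21NO2

Heavy atoms from the SMILES: 16 C, 1 N, 2 O.
Implicit hydrogens by atom environment:
  7 × C: 2 H each → 14
  5 × C (aromatic): 1 H each → 5
  2 × C: 1 H each → 2
  1 × C: no H
  1 × C (aromatic): no H
  1 × N (charge +1): no H
  1 × O: no H
  1 × O (charge -1): no H
  Total hydrogens = 21.
Molecular formula: C16H21NO2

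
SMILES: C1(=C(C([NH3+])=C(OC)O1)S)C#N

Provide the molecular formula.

C6H7N2O2S+

Heavy atoms from the SMILES: 6 C, 2 N, 2 O, 1 S.
Implicit hydrogens by atom environment:
  4 × C (aromatic): no H
  1 × C: 3 H
  1 × C: no H
  1 × N (charge +1): 3 H
  1 × N: no H
  1 × O (aromatic): no H
  1 × O: no H
  1 × S: 1 H
  Total hydrogens = 7.
Net charge +1.
Molecular formula: C6H7N2O2S+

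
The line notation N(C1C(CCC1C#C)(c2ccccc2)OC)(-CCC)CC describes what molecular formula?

Heavy atoms from the SMILES: 19 C, 1 N, 1 O.
Implicit hydrogens by atom environment:
  5 × C: 2 H each → 10
  5 × C (aromatic): 1 H each → 5
  3 × C: 3 H each → 9
  3 × C: 1 H each → 3
  2 × C: no H
  1 × C (aromatic): no H
  1 × N: no H
  1 × O: no H
  Total hydrogens = 27.
Molecular formula: C19H27NO

C19H27NO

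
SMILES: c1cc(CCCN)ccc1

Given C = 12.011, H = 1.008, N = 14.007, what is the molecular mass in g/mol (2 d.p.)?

135.21

Molecular formula: C9H13N.
M = 9×12.011 + 13×1.008 + 1×14.007 = 135.21 g/mol.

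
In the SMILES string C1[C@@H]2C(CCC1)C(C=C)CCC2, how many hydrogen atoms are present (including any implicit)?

Hydrogens are implicit in SMILES; fill each atom to its normal valence:
  8 × C: 2 H each → 16
  4 × C: 1 H each → 4
  Total hydrogens = 20.

20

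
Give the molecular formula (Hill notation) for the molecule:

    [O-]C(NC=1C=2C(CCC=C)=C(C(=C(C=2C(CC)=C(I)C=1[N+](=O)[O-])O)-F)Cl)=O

C17H14ClFIN2O5-

Heavy atoms from the SMILES: 17 C, 1 Cl, 1 F, 1 I, 2 N, 5 O.
Implicit hydrogens by atom environment:
  10 × C (aromatic): no H
  4 × C: 2 H each → 8
  2 × O: no H
  2 × O (charge -1): no H
  1 × C: 3 H
  1 × C: 1 H
  1 × C: no H
  1 × Cl: no H
  1 × F: no H
  1 × I: no H
  1 × N: 1 H
  1 × N (charge +1): no H
  1 × O: 1 H
  Total hydrogens = 14.
Net charge -1.
Molecular formula: C17H14ClFIN2O5-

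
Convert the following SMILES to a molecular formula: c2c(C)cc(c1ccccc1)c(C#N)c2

Heavy atoms from the SMILES: 14 C, 1 N.
Implicit hydrogens by atom environment:
  8 × C (aromatic): 1 H each → 8
  4 × C (aromatic): no H
  1 × C: 3 H
  1 × C: no H
  1 × N: no H
  Total hydrogens = 11.
Molecular formula: C14H11N

C14H11N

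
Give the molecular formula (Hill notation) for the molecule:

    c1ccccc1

Heavy atoms from the SMILES: 6 C.
Implicit hydrogens by atom environment:
  6 × C (aromatic): 1 H each → 6
  Total hydrogens = 6.
Molecular formula: C6H6

C6H6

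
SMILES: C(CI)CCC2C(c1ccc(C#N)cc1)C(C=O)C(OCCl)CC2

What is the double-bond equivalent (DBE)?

Molecular formula from the SMILES: C19H23ClINO2.
DoU = (2C + 2 + N − H − X)/2 = (2·19 + 2 + 1 − 23 − 2)/2 = 16/2 = 8.
(Structurally: 2 ring(s) + 6 π bond(s) = 8.)

8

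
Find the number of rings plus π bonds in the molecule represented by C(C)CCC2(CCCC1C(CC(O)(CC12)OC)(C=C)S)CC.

3

Molecular formula from the SMILES: C19H34O2S.
DoU = (2C + 2 + N − H − X)/2 = (2·19 + 2 + 0 − 34 − 0)/2 = 6/2 = 3.
(Structurally: 2 ring(s) + 1 π bond(s) = 3.)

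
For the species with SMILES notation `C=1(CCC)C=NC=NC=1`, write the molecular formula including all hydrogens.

C7H10N2

Heavy atoms from the SMILES: 7 C, 2 N.
Implicit hydrogens by atom environment:
  3 × C (aromatic): 1 H each → 3
  2 × C: 2 H each → 4
  2 × N (aromatic): no H
  1 × C: 3 H
  1 × C (aromatic): no H
  Total hydrogens = 10.
Molecular formula: C7H10N2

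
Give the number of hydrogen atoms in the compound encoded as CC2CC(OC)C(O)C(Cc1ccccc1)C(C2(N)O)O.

Hydrogens are implicit in SMILES; fill each atom to its normal valence:
  5 × C: 1 H each → 5
  5 × C (aromatic): 1 H each → 5
  3 × O: 1 H each → 3
  2 × C: 3 H each → 6
  2 × C: 2 H each → 4
  1 × C: no H
  1 × C (aromatic): no H
  1 × N: 2 H
  1 × O: no H
  Total hydrogens = 25.

25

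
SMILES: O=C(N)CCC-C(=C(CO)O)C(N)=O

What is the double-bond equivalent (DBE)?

Molecular formula from the SMILES: C8H14N2O4.
DoU = (2C + 2 + N − H − X)/2 = (2·8 + 2 + 2 − 14 − 0)/2 = 6/2 = 3.
(Structurally: 0 ring(s) + 3 π bond(s) = 3.)

3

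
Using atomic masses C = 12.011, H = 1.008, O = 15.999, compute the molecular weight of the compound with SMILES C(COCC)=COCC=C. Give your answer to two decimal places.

142.20

Molecular formula: C8H14O2.
M = 8×12.011 + 14×1.008 + 2×15.999 = 142.20 g/mol.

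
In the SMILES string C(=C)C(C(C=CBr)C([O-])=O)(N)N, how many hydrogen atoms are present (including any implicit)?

Hydrogens are implicit in SMILES; fill each atom to its normal valence:
  4 × C: 1 H each → 4
  2 × C: no H
  2 × N: 2 H each → 4
  1 × Br: no H
  1 × C: 2 H
  1 × O: no H
  1 × O (charge -1): no H
  Total hydrogens = 10.

10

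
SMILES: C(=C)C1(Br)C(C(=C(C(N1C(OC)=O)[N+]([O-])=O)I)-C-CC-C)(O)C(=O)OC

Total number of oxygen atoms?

The symbol for oxygen appears 7 times in the SMILES.

7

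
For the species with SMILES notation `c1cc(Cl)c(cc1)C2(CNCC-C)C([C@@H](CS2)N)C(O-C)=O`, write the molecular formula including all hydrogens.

Heavy atoms from the SMILES: 16 C, 1 Cl, 2 N, 2 O, 1 S.
Implicit hydrogens by atom environment:
  4 × C: 2 H each → 8
  4 × C (aromatic): 1 H each → 4
  2 × C: 3 H each → 6
  2 × C: 1 H each → 2
  2 × C: no H
  2 × C (aromatic): no H
  2 × O: no H
  1 × Cl: no H
  1 × N: 2 H
  1 × N: 1 H
  1 × S: no H
  Total hydrogens = 23.
Molecular formula: C16H23ClN2O2S

C16H23ClN2O2S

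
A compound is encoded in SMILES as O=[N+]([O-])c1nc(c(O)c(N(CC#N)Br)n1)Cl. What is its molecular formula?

Heavy atoms from the SMILES: 1 Br, 6 C, 1 Cl, 5 N, 3 O.
Implicit hydrogens by atom environment:
  4 × C (aromatic): no H
  2 × N (aromatic): no H
  2 × N: no H
  1 × Br: no H
  1 × C: 2 H
  1 × C: no H
  1 × Cl: no H
  1 × N (charge +1): no H
  1 × O: 1 H
  1 × O: no H
  1 × O (charge -1): no H
  Total hydrogens = 3.
Molecular formula: C6H3BrClN5O3

C6H3BrClN5O3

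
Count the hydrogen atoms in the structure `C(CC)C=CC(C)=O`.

Hydrogens are implicit in SMILES; fill each atom to its normal valence:
  2 × C: 3 H each → 6
  2 × C: 2 H each → 4
  2 × C: 1 H each → 2
  1 × C: no H
  1 × O: no H
  Total hydrogens = 12.

12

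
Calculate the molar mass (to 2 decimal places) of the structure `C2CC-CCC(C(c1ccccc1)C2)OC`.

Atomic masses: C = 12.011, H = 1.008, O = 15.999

218.34

Molecular formula: C15H22O.
M = 15×12.011 + 22×1.008 + 1×15.999 = 218.34 g/mol.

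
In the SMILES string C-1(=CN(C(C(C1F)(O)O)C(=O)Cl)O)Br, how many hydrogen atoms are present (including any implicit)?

6

Hydrogens are implicit in SMILES; fill each atom to its normal valence:
  3 × C: 1 H each → 3
  3 × C: no H
  3 × O: 1 H each → 3
  1 × Br: no H
  1 × Cl: no H
  1 × F: no H
  1 × N: no H
  1 × O: no H
  Total hydrogens = 6.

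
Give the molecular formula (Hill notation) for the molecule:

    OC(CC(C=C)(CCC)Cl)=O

C8H13ClO2

Heavy atoms from the SMILES: 8 C, 1 Cl, 2 O.
Implicit hydrogens by atom environment:
  4 × C: 2 H each → 8
  2 × C: no H
  1 × C: 3 H
  1 × C: 1 H
  1 × Cl: no H
  1 × O: 1 H
  1 × O: no H
  Total hydrogens = 13.
Molecular formula: C8H13ClO2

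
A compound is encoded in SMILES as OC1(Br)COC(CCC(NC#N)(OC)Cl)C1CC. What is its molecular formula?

Heavy atoms from the SMILES: 1 Br, 11 C, 1 Cl, 2 N, 3 O.
Implicit hydrogens by atom environment:
  4 × C: 2 H each → 8
  3 × C: no H
  2 × C: 3 H each → 6
  2 × C: 1 H each → 2
  2 × O: no H
  1 × Br: no H
  1 × Cl: no H
  1 × N: 1 H
  1 × N: no H
  1 × O: 1 H
  Total hydrogens = 18.
Molecular formula: C11H18BrClN2O3

C11H18BrClN2O3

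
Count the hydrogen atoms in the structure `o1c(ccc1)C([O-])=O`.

3

Hydrogens are implicit in SMILES; fill each atom to its normal valence:
  3 × C (aromatic): 1 H each → 3
  1 × C (aromatic): no H
  1 × C: no H
  1 × O (aromatic): no H
  1 × O: no H
  1 × O (charge -1): no H
  Total hydrogens = 3.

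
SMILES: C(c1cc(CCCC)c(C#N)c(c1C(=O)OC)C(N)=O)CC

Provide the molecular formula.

C17H22N2O3

Heavy atoms from the SMILES: 17 C, 2 N, 3 O.
Implicit hydrogens by atom environment:
  5 × C: 2 H each → 10
  5 × C (aromatic): no H
  3 × C: 3 H each → 9
  3 × C: no H
  3 × O: no H
  1 × C (aromatic): 1 H
  1 × N: 2 H
  1 × N: no H
  Total hydrogens = 22.
Molecular formula: C17H22N2O3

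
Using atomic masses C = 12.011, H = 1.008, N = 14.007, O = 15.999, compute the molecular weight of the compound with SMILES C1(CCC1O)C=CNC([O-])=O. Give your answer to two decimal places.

Molecular formula: C7H10NO3-.
M = 7×12.011 + 10×1.008 + 1×14.007 + 3×15.999 = 156.16 g/mol.

156.16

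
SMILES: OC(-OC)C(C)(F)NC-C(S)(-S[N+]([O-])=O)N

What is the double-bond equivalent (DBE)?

Molecular formula from the SMILES: C6H14FN3O4S2.
DoU = (2C + 2 + N − H − X)/2 = (2·6 + 2 + 3 − 14 − 1)/2 = 2/2 = 1.
(Structurally: 0 ring(s) + 1 π bond(s) = 1.)

1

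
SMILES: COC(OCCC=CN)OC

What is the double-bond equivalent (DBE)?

1

Molecular formula from the SMILES: C7H15NO3.
DoU = (2C + 2 + N − H − X)/2 = (2·7 + 2 + 1 − 15 − 0)/2 = 2/2 = 1.
(Structurally: 0 ring(s) + 1 π bond(s) = 1.)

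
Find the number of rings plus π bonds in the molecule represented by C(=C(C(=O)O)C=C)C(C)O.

3

Molecular formula from the SMILES: C7H10O3.
DoU = (2C + 2 + N − H − X)/2 = (2·7 + 2 + 0 − 10 − 0)/2 = 6/2 = 3.
(Structurally: 0 ring(s) + 3 π bond(s) = 3.)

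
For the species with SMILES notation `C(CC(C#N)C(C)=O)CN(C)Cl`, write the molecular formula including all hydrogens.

Heavy atoms from the SMILES: 8 C, 1 Cl, 2 N, 1 O.
Implicit hydrogens by atom environment:
  3 × C: 2 H each → 6
  2 × C: 3 H each → 6
  2 × C: no H
  2 × N: no H
  1 × C: 1 H
  1 × Cl: no H
  1 × O: no H
  Total hydrogens = 13.
Molecular formula: C8H13ClN2O

C8H13ClN2O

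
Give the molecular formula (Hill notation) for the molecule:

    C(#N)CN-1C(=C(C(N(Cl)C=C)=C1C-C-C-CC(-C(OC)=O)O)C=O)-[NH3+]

Heavy atoms from the SMILES: 16 C, 1 Cl, 4 N, 4 O.
Implicit hydrogens by atom environment:
  6 × C: 2 H each → 12
  4 × C (aromatic): no H
  3 × C: 1 H each → 3
  3 × O: no H
  2 × C: no H
  2 × N: no H
  1 × C: 3 H
  1 × Cl: no H
  1 × N (charge +1): 3 H
  1 × N (aromatic): no H
  1 × O: 1 H
  Total hydrogens = 22.
Net charge +1.
Molecular formula: C16H22ClN4O4+

C16H22ClN4O4+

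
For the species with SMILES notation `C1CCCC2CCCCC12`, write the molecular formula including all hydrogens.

Heavy atoms from the SMILES: 10 C.
Implicit hydrogens by atom environment:
  8 × C: 2 H each → 16
  2 × C: 1 H each → 2
  Total hydrogens = 18.
Molecular formula: C10H18

C10H18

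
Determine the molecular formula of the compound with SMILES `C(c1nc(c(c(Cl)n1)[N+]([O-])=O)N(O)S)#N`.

C5H2ClN5O3S

Heavy atoms from the SMILES: 5 C, 1 Cl, 5 N, 3 O, 1 S.
Implicit hydrogens by atom environment:
  4 × C (aromatic): no H
  2 × N (aromatic): no H
  2 × N: no H
  1 × C: no H
  1 × Cl: no H
  1 × N (charge +1): no H
  1 × O: 1 H
  1 × O: no H
  1 × O (charge -1): no H
  1 × S: 1 H
  Total hydrogens = 2.
Molecular formula: C5H2ClN5O3S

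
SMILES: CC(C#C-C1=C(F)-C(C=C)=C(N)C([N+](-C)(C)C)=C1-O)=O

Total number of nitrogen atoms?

2

The symbol for nitrogen appears 2 times in the SMILES.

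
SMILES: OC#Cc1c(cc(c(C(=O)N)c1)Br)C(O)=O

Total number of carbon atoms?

10

The symbol for carbon appears 10 times in the SMILES. Lowercase c denotes aromatic carbon and counts toward C.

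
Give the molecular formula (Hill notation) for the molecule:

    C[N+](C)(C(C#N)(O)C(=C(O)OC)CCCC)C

C12H23N2O3+

Heavy atoms from the SMILES: 12 C, 2 N, 3 O.
Implicit hydrogens by atom environment:
  5 × C: 3 H each → 15
  4 × C: no H
  3 × C: 2 H each → 6
  2 × O: 1 H each → 2
  1 × N (charge +1): no H
  1 × N: no H
  1 × O: no H
  Total hydrogens = 23.
Net charge +1.
Molecular formula: C12H23N2O3+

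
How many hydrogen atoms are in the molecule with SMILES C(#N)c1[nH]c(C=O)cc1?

Hydrogens are implicit in SMILES; fill each atom to its normal valence:
  2 × C (aromatic): 1 H each → 2
  2 × C (aromatic): no H
  1 × C: 1 H
  1 × C: no H
  1 × N (aromatic): 1 H
  1 × N: no H
  1 × O: no H
  Total hydrogens = 4.

4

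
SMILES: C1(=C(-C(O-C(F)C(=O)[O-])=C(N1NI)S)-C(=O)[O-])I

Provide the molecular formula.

Heavy atoms from the SMILES: 7 C, 1 F, 2 I, 2 N, 5 O, 1 S.
Implicit hydrogens by atom environment:
  4 × C (aromatic): no H
  3 × O: no H
  2 × C: no H
  2 × I: no H
  2 × O (charge -1): no H
  1 × C: 1 H
  1 × F: no H
  1 × N: 1 H
  1 × N (aromatic): no H
  1 × S: 1 H
  Total hydrogens = 3.
Net charge -2.
Molecular formula: [C7H3FI2N2O5S]2-

[C7H3FI2N2O5S]2-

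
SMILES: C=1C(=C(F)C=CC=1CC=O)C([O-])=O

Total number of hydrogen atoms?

6

Hydrogens are implicit in SMILES; fill each atom to its normal valence:
  3 × C (aromatic): 1 H each → 3
  3 × C (aromatic): no H
  2 × O: no H
  1 × C: 2 H
  1 × C: 1 H
  1 × C: no H
  1 × F: no H
  1 × O (charge -1): no H
  Total hydrogens = 6.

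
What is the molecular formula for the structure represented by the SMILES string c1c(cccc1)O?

Heavy atoms from the SMILES: 6 C, 1 O.
Implicit hydrogens by atom environment:
  5 × C (aromatic): 1 H each → 5
  1 × C (aromatic): no H
  1 × O: 1 H
  Total hydrogens = 6.
Molecular formula: C6H6O

C6H6O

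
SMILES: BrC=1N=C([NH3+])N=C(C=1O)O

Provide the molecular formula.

C4H5BrN3O2+

Heavy atoms from the SMILES: 1 Br, 4 C, 3 N, 2 O.
Implicit hydrogens by atom environment:
  4 × C (aromatic): no H
  2 × N (aromatic): no H
  2 × O: 1 H each → 2
  1 × Br: no H
  1 × N (charge +1): 3 H
  Total hydrogens = 5.
Net charge +1.
Molecular formula: C4H5BrN3O2+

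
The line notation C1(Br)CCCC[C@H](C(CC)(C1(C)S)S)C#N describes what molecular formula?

C12H20BrNS2

Heavy atoms from the SMILES: 1 Br, 12 C, 1 N, 2 S.
Implicit hydrogens by atom environment:
  5 × C: 2 H each → 10
  3 × C: no H
  2 × C: 3 H each → 6
  2 × C: 1 H each → 2
  2 × S: 1 H each → 2
  1 × Br: no H
  1 × N: no H
  Total hydrogens = 20.
Molecular formula: C12H20BrNS2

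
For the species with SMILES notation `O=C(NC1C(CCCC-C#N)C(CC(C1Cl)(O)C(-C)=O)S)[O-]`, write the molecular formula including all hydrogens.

Heavy atoms from the SMILES: 14 C, 1 Cl, 2 N, 4 O, 1 S.
Implicit hydrogens by atom environment:
  5 × C: 2 H each → 10
  4 × C: 1 H each → 4
  4 × C: no H
  2 × O: no H
  1 × C: 3 H
  1 × Cl: no H
  1 × N: 1 H
  1 × N: no H
  1 × O: 1 H
  1 × O (charge -1): no H
  1 × S: 1 H
  Total hydrogens = 20.
Net charge -1.
Molecular formula: C14H20ClN2O4S-

C14H20ClN2O4S-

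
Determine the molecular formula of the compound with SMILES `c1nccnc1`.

Heavy atoms from the SMILES: 4 C, 2 N.
Implicit hydrogens by atom environment:
  4 × C (aromatic): 1 H each → 4
  2 × N (aromatic): no H
  Total hydrogens = 4.
Molecular formula: C4H4N2

C4H4N2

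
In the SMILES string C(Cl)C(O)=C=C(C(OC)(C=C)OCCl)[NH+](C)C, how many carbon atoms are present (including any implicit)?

11

The symbol for carbon appears 11 times in the SMILES. (Cl is a single chlorine, not C + l.)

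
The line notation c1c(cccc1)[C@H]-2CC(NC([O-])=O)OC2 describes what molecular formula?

Heavy atoms from the SMILES: 11 C, 1 N, 3 O.
Implicit hydrogens by atom environment:
  5 × C (aromatic): 1 H each → 5
  2 × C: 2 H each → 4
  2 × C: 1 H each → 2
  2 × O: no H
  1 × C (aromatic): no H
  1 × C: no H
  1 × N: 1 H
  1 × O (charge -1): no H
  Total hydrogens = 12.
Net charge -1.
Molecular formula: C11H12NO3-

C11H12NO3-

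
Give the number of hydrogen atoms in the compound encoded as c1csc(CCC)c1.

Hydrogens are implicit in SMILES; fill each atom to its normal valence:
  3 × C (aromatic): 1 H each → 3
  2 × C: 2 H each → 4
  1 × C: 3 H
  1 × C (aromatic): no H
  1 × S (aromatic): no H
  Total hydrogens = 10.

10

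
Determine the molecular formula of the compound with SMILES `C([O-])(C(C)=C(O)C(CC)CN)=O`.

Heavy atoms from the SMILES: 8 C, 1 N, 3 O.
Implicit hydrogens by atom environment:
  3 × C: no H
  2 × C: 3 H each → 6
  2 × C: 2 H each → 4
  1 × C: 1 H
  1 × N: 2 H
  1 × O: 1 H
  1 × O: no H
  1 × O (charge -1): no H
  Total hydrogens = 14.
Net charge -1.
Molecular formula: C8H14NO3-

C8H14NO3-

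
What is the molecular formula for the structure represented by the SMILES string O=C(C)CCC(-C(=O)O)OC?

Heavy atoms from the SMILES: 7 C, 4 O.
Implicit hydrogens by atom environment:
  3 × O: no H
  2 × C: 3 H each → 6
  2 × C: 2 H each → 4
  2 × C: no H
  1 × C: 1 H
  1 × O: 1 H
  Total hydrogens = 12.
Molecular formula: C7H12O4

C7H12O4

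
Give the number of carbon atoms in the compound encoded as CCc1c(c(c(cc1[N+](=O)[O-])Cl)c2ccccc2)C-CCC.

18

The symbol for carbon appears 18 times in the SMILES. Lowercase c denotes aromatic carbon and counts toward C.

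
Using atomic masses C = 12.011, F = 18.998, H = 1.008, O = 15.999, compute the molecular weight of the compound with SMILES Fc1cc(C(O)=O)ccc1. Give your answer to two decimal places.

Molecular formula: C7H5FO2.
M = 7×12.011 + 1×18.998 + 5×1.008 + 2×15.999 = 140.11 g/mol.

140.11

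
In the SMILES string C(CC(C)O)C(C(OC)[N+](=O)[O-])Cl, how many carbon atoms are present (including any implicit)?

7

The symbol for carbon appears 7 times in the SMILES. (Cl is a single chlorine, not C + l.)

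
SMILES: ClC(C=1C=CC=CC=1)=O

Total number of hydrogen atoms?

5

Hydrogens are implicit in SMILES; fill each atom to its normal valence:
  5 × C (aromatic): 1 H each → 5
  1 × C (aromatic): no H
  1 × C: no H
  1 × Cl: no H
  1 × O: no H
  Total hydrogens = 5.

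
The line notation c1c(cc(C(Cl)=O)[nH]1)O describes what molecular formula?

C5H4ClNO2

Heavy atoms from the SMILES: 5 C, 1 Cl, 1 N, 2 O.
Implicit hydrogens by atom environment:
  2 × C (aromatic): 1 H each → 2
  2 × C (aromatic): no H
  1 × C: no H
  1 × Cl: no H
  1 × N (aromatic): 1 H
  1 × O: 1 H
  1 × O: no H
  Total hydrogens = 4.
Molecular formula: C5H4ClNO2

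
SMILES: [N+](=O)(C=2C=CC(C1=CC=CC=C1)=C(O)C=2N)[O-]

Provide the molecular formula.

Heavy atoms from the SMILES: 12 C, 2 N, 3 O.
Implicit hydrogens by atom environment:
  7 × C (aromatic): 1 H each → 7
  5 × C (aromatic): no H
  1 × N: 2 H
  1 × N (charge +1): no H
  1 × O: 1 H
  1 × O: no H
  1 × O (charge -1): no H
  Total hydrogens = 10.
Molecular formula: C12H10N2O3

C12H10N2O3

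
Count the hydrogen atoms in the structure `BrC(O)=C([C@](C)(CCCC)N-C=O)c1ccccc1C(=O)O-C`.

Hydrogens are implicit in SMILES; fill each atom to its normal valence:
  4 × C (aromatic): 1 H each → 4
  4 × C: no H
  3 × C: 3 H each → 9
  3 × C: 2 H each → 6
  3 × O: no H
  2 × C (aromatic): no H
  1 × Br: no H
  1 × C: 1 H
  1 × N: 1 H
  1 × O: 1 H
  Total hydrogens = 22.

22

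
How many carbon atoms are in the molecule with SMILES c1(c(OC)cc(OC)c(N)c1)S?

The symbol for carbon appears 8 times in the SMILES. Lowercase c denotes aromatic carbon and counts toward C.

8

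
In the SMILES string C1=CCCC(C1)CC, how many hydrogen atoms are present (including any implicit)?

14

Hydrogens are implicit in SMILES; fill each atom to its normal valence:
  4 × C: 2 H each → 8
  3 × C: 1 H each → 3
  1 × C: 3 H
  Total hydrogens = 14.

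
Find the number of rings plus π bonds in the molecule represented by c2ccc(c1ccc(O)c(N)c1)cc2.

Molecular formula from the SMILES: C12H11NO.
DoU = (2C + 2 + N − H − X)/2 = (2·12 + 2 + 1 − 11 − 0)/2 = 16/2 = 8.
(Structurally: 2 ring(s) + 6 π bond(s) = 8.)

8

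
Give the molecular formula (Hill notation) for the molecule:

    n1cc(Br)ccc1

Heavy atoms from the SMILES: 1 Br, 5 C, 1 N.
Implicit hydrogens by atom environment:
  4 × C (aromatic): 1 H each → 4
  1 × Br: no H
  1 × C (aromatic): no H
  1 × N (aromatic): no H
  Total hydrogens = 4.
Molecular formula: C5H4BrN

C5H4BrN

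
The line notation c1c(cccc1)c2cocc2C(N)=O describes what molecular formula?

Heavy atoms from the SMILES: 11 C, 1 N, 2 O.
Implicit hydrogens by atom environment:
  7 × C (aromatic): 1 H each → 7
  3 × C (aromatic): no H
  1 × C: no H
  1 × N: 2 H
  1 × O (aromatic): no H
  1 × O: no H
  Total hydrogens = 9.
Molecular formula: C11H9NO2

C11H9NO2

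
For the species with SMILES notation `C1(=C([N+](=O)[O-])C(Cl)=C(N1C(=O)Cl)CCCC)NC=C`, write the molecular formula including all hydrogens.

Heavy atoms from the SMILES: 11 C, 2 Cl, 3 N, 3 O.
Implicit hydrogens by atom environment:
  4 × C: 2 H each → 8
  4 × C (aromatic): no H
  2 × Cl: no H
  2 × O: no H
  1 × C: 3 H
  1 × C: 1 H
  1 × C: no H
  1 × N: 1 H
  1 × N (aromatic): no H
  1 × N (charge +1): no H
  1 × O (charge -1): no H
  Total hydrogens = 13.
Molecular formula: C11H13Cl2N3O3

C11H13Cl2N3O3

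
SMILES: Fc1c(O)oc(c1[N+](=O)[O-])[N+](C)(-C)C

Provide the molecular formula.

Heavy atoms from the SMILES: 7 C, 1 F, 2 N, 4 O.
Implicit hydrogens by atom environment:
  4 × C (aromatic): no H
  3 × C: 3 H each → 9
  2 × N (charge +1): no H
  1 × F: no H
  1 × O: 1 H
  1 × O (aromatic): no H
  1 × O: no H
  1 × O (charge -1): no H
  Total hydrogens = 10.
Net charge +1.
Molecular formula: C7H10FN2O4+

C7H10FN2O4+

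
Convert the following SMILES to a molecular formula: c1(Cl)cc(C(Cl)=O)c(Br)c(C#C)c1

C9H3BrCl2O

Heavy atoms from the SMILES: 1 Br, 9 C, 2 Cl, 1 O.
Implicit hydrogens by atom environment:
  4 × C (aromatic): no H
  2 × C (aromatic): 1 H each → 2
  2 × C: no H
  2 × Cl: no H
  1 × Br: no H
  1 × C: 1 H
  1 × O: no H
  Total hydrogens = 3.
Molecular formula: C9H3BrCl2O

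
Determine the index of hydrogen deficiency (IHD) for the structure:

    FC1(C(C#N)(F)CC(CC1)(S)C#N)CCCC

5

Molecular formula from the SMILES: C12H16F2N2S.
DoU = (2C + 2 + N − H − X)/2 = (2·12 + 2 + 2 − 16 − 2)/2 = 10/2 = 5.
(Structurally: 1 ring(s) + 4 π bond(s) = 5.)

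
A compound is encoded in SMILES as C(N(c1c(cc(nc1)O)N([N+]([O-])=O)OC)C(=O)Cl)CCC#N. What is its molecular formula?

Heavy atoms from the SMILES: 11 C, 1 Cl, 5 N, 5 O.
Implicit hydrogens by atom environment:
  3 × C: 2 H each → 6
  3 × C (aromatic): no H
  3 × N: no H
  3 × O: no H
  2 × C (aromatic): 1 H each → 2
  2 × C: no H
  1 × C: 3 H
  1 × Cl: no H
  1 × N (aromatic): no H
  1 × N (charge +1): no H
  1 × O: 1 H
  1 × O (charge -1): no H
  Total hydrogens = 12.
Molecular formula: C11H12ClN5O5

C11H12ClN5O5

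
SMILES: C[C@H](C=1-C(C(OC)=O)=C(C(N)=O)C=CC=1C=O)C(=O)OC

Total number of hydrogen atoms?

15

Hydrogens are implicit in SMILES; fill each atom to its normal valence:
  6 × O: no H
  4 × C (aromatic): no H
  3 × C: 3 H each → 9
  3 × C: no H
  2 × C (aromatic): 1 H each → 2
  2 × C: 1 H each → 2
  1 × N: 2 H
  Total hydrogens = 15.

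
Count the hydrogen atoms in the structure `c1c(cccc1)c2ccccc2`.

10

Hydrogens are implicit in SMILES; fill each atom to its normal valence:
  10 × C (aromatic): 1 H each → 10
  2 × C (aromatic): no H
  Total hydrogens = 10.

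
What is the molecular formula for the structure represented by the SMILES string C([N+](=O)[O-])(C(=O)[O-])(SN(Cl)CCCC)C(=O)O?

C7H10ClN2O6S-

Heavy atoms from the SMILES: 7 C, 1 Cl, 2 N, 6 O, 1 S.
Implicit hydrogens by atom environment:
  3 × C: 2 H each → 6
  3 × C: no H
  3 × O: no H
  2 × O (charge -1): no H
  1 × C: 3 H
  1 × Cl: no H
  1 × N (charge +1): no H
  1 × N: no H
  1 × O: 1 H
  1 × S: no H
  Total hydrogens = 10.
Net charge -1.
Molecular formula: C7H10ClN2O6S-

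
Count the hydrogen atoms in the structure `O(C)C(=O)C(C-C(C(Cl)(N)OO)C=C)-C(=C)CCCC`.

Hydrogens are implicit in SMILES; fill each atom to its normal valence:
  6 × C: 2 H each → 12
  3 × C: 1 H each → 3
  3 × C: no H
  3 × O: no H
  2 × C: 3 H each → 6
  1 × Cl: no H
  1 × N: 2 H
  1 × O: 1 H
  Total hydrogens = 24.

24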